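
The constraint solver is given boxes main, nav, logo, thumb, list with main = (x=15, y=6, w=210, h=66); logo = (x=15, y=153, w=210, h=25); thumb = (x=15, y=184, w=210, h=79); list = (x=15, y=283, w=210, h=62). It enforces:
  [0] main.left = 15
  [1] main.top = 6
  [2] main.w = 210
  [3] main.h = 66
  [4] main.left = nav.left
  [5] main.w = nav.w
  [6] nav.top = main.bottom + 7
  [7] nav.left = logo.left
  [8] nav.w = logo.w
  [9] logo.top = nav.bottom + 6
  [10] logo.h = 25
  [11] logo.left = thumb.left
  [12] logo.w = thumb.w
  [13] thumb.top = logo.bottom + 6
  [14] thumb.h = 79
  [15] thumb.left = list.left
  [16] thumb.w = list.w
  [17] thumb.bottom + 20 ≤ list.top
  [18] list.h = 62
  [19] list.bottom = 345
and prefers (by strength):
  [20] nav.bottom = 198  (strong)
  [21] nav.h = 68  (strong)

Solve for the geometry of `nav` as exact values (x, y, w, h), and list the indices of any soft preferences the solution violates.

nav = (x=15, y=79, w=210, h=68)
violated soft preferences: 20

1. nav.x = 15  [main.left = nav.left]
2. nav.w = 210  [main.w = nav.w]
3. nav.y = 79  [nav.top = main.bottom + 7]
4. nav.h = 68  [logo.top = nav.bottom + 6]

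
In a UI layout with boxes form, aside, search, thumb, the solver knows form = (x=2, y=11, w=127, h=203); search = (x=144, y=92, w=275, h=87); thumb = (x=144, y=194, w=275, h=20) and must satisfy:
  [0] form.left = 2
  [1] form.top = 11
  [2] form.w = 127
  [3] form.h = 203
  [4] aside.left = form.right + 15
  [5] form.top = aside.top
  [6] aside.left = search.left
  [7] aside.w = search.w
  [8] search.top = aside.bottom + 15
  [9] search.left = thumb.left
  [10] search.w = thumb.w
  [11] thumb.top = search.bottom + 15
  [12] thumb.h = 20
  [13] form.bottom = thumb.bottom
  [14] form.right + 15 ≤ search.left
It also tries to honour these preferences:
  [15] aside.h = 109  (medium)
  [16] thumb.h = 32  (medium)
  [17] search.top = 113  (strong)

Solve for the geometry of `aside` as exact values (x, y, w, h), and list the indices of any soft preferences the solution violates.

aside = (x=144, y=11, w=275, h=66)
violated soft preferences: 15, 16, 17

1. aside.x = 144  [aside.left = form.right + 15]
2. aside.y = 11  [form.top = aside.top]
3. aside.w = 275  [aside.w = search.w]
4. aside.h = 66  [search.top = aside.bottom + 15]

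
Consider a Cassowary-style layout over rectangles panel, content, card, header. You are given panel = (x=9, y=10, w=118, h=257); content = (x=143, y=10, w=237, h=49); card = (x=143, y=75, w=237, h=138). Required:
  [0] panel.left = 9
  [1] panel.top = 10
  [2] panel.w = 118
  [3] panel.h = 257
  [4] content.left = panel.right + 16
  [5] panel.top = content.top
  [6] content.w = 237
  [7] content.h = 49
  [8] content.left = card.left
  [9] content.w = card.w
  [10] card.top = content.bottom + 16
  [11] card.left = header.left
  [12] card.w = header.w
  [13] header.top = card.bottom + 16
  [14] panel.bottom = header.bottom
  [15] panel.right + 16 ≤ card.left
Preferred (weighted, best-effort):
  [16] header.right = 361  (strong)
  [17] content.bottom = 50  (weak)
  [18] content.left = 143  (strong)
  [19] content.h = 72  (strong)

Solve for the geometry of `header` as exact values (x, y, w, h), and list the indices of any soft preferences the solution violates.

1. header.x = 143  [card.left = header.left]
2. header.w = 237  [card.w = header.w]
3. header.y = 229  [header.top = card.bottom + 16]
4. header.h = 38  [panel.bottom = header.bottom]

header = (x=143, y=229, w=237, h=38)
violated soft preferences: 16, 17, 19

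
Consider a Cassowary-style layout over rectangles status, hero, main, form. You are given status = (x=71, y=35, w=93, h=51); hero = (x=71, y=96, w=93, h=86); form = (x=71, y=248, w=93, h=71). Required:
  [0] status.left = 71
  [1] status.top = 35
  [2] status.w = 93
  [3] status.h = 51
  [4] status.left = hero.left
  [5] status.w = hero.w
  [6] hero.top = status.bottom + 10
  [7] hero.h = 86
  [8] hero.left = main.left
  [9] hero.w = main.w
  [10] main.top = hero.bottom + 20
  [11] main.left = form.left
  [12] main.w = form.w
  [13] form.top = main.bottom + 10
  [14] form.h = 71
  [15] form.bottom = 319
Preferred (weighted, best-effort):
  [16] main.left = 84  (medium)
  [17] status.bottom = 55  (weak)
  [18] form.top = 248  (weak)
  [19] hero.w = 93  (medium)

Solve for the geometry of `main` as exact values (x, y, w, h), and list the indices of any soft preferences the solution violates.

main = (x=71, y=202, w=93, h=36)
violated soft preferences: 16, 17

1. main.x = 71  [hero.left = main.left]
2. main.w = 93  [hero.w = main.w]
3. main.y = 202  [main.top = hero.bottom + 20]
4. main.h = 36  [form.top = main.bottom + 10]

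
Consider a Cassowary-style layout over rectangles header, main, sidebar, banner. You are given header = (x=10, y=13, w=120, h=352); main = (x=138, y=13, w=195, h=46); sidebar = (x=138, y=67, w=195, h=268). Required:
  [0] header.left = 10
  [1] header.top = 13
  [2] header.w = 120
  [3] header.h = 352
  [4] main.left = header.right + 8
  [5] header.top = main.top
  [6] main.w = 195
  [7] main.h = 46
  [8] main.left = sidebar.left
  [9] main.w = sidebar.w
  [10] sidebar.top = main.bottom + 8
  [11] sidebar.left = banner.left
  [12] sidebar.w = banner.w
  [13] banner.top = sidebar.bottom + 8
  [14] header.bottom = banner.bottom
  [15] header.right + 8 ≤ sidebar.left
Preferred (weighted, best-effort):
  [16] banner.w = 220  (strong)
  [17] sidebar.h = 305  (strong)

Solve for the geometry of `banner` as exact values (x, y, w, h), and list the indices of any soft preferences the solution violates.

1. banner.x = 138  [sidebar.left = banner.left]
2. banner.w = 195  [sidebar.w = banner.w]
3. banner.y = 343  [banner.top = sidebar.bottom + 8]
4. banner.h = 22  [header.bottom = banner.bottom]

banner = (x=138, y=343, w=195, h=22)
violated soft preferences: 16, 17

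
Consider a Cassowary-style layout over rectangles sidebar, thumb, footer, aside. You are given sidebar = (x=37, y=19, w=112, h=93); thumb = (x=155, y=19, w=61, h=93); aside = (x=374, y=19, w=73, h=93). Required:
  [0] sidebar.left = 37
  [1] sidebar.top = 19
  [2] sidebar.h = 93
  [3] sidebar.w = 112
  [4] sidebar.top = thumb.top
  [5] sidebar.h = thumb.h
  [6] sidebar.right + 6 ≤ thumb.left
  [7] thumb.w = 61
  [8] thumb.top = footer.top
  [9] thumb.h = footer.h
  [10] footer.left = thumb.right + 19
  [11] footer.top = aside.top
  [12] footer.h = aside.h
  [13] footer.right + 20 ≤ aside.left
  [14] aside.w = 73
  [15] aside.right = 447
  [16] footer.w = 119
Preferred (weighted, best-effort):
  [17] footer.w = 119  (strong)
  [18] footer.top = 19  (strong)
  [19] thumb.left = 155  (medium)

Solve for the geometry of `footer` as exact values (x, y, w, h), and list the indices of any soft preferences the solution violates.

footer = (x=235, y=19, w=119, h=93)
violated soft preferences: none

1. footer.y = 19  [thumb.top = footer.top]
2. footer.h = 93  [thumb.h = footer.h]
3. footer.x = 235  [footer.left = thumb.right + 19]
4. footer.w = 119  [footer.w = 119]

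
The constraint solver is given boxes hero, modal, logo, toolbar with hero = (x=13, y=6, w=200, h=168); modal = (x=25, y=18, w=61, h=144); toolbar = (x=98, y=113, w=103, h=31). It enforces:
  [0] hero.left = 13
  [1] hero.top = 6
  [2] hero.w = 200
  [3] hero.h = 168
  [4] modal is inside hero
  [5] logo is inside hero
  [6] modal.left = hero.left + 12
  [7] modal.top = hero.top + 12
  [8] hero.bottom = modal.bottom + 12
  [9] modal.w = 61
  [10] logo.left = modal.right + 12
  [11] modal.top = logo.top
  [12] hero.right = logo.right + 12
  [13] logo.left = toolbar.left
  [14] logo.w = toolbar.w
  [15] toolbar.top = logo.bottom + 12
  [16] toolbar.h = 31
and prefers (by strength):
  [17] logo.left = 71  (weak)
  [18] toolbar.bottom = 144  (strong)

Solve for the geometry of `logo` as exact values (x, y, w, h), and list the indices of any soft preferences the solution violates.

1. logo.x = 98  [logo.left = modal.right + 12]
2. logo.y = 18  [modal.top = logo.top]
3. logo.w = 103  [hero.right = logo.right + 12]
4. logo.h = 83  [toolbar.top = logo.bottom + 12]

logo = (x=98, y=18, w=103, h=83)
violated soft preferences: 17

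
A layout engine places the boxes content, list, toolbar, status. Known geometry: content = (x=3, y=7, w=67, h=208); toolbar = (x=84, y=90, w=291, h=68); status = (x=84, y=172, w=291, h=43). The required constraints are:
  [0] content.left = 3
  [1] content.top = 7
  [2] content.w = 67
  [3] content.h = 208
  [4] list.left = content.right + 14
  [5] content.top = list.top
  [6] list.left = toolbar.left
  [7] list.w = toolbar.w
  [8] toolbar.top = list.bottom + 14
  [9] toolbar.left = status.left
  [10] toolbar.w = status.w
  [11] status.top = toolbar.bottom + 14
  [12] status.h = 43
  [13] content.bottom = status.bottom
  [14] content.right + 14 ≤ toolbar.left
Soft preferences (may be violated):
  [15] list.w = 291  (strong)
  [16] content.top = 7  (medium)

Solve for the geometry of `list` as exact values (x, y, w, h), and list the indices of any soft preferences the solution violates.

1. list.x = 84  [list.left = content.right + 14]
2. list.y = 7  [content.top = list.top]
3. list.w = 291  [list.w = toolbar.w]
4. list.h = 69  [toolbar.top = list.bottom + 14]

list = (x=84, y=7, w=291, h=69)
violated soft preferences: none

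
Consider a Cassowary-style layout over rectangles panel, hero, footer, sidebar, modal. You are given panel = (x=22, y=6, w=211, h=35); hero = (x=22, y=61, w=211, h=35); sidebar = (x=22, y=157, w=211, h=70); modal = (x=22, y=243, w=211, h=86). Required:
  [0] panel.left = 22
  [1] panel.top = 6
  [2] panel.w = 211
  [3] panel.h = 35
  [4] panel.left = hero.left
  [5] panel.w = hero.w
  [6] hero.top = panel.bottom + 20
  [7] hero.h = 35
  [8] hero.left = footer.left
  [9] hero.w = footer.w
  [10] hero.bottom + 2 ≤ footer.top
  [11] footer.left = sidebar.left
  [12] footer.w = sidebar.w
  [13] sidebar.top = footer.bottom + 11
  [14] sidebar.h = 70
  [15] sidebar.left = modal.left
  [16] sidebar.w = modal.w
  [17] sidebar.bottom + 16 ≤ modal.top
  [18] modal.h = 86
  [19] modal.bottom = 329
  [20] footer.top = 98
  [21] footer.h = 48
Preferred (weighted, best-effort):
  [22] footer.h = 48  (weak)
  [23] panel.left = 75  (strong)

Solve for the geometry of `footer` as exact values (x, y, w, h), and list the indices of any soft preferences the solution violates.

1. footer.x = 22  [hero.left = footer.left]
2. footer.w = 211  [hero.w = footer.w]
3. footer.y = 98  [footer.top = 98]
4. footer.h = 48  [footer.h = 48]

footer = (x=22, y=98, w=211, h=48)
violated soft preferences: 23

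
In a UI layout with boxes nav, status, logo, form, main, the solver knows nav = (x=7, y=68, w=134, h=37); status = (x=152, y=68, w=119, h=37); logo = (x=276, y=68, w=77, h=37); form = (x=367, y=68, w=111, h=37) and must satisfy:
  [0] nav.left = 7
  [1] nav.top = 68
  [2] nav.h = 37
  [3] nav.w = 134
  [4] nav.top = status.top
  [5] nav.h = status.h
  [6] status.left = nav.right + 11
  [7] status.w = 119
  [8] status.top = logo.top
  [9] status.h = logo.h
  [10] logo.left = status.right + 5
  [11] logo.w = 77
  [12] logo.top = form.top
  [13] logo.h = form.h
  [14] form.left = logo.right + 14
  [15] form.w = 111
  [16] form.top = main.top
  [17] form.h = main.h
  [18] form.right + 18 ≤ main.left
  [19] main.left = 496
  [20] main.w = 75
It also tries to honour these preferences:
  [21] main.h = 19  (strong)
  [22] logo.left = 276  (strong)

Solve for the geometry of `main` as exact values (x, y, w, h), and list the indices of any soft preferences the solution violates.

1. main.y = 68  [form.top = main.top]
2. main.h = 37  [form.h = main.h]
3. main.x = 496  [main.left = 496]
4. main.w = 75  [main.w = 75]

main = (x=496, y=68, w=75, h=37)
violated soft preferences: 21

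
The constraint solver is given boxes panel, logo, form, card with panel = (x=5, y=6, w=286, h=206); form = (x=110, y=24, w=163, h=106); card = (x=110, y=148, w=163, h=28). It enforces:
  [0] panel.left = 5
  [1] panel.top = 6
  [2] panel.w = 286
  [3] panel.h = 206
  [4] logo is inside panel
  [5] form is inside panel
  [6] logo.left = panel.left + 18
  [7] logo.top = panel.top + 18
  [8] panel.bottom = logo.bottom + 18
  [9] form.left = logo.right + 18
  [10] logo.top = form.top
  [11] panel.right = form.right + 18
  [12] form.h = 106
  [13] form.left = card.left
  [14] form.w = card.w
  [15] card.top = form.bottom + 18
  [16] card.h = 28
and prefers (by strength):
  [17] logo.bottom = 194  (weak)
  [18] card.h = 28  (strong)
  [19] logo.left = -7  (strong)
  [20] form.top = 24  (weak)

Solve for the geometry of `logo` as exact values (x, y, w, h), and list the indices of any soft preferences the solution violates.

1. logo.x = 23  [logo.left = panel.left + 18]
2. logo.y = 24  [logo.top = panel.top + 18]
3. logo.h = 170  [panel.bottom = logo.bottom + 18]
4. logo.w = 69  [form.left = logo.right + 18]

logo = (x=23, y=24, w=69, h=170)
violated soft preferences: 19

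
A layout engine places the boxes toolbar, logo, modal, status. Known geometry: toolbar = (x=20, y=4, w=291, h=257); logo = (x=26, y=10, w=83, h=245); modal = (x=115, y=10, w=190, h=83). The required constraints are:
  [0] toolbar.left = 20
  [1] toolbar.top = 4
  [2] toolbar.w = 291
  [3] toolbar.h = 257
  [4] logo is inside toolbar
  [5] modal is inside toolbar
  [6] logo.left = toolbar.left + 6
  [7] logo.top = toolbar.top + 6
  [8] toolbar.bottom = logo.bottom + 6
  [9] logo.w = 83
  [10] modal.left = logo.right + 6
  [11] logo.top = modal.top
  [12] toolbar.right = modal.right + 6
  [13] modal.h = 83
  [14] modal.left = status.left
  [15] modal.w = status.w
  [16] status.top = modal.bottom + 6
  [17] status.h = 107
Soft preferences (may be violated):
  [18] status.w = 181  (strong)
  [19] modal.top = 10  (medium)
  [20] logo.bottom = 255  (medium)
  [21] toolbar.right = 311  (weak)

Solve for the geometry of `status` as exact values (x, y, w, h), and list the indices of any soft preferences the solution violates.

status = (x=115, y=99, w=190, h=107)
violated soft preferences: 18

1. status.x = 115  [modal.left = status.left]
2. status.w = 190  [modal.w = status.w]
3. status.y = 99  [status.top = modal.bottom + 6]
4. status.h = 107  [status.h = 107]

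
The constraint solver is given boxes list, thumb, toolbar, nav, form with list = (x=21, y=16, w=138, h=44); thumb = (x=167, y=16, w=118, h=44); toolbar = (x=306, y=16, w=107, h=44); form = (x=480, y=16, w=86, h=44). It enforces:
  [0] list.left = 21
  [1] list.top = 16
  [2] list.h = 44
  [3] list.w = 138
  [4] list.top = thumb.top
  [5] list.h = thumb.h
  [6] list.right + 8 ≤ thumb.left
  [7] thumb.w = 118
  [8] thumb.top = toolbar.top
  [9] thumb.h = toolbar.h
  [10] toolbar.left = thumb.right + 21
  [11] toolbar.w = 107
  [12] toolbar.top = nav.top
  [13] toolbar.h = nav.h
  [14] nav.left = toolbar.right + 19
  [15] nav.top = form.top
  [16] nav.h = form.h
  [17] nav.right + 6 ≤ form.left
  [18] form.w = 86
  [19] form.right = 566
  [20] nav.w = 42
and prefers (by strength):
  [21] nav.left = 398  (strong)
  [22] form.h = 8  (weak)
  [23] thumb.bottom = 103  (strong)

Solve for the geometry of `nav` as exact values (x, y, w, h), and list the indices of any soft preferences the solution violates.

1. nav.y = 16  [toolbar.top = nav.top]
2. nav.h = 44  [toolbar.h = nav.h]
3. nav.x = 432  [nav.left = toolbar.right + 19]
4. nav.w = 42  [nav.w = 42]

nav = (x=432, y=16, w=42, h=44)
violated soft preferences: 21, 22, 23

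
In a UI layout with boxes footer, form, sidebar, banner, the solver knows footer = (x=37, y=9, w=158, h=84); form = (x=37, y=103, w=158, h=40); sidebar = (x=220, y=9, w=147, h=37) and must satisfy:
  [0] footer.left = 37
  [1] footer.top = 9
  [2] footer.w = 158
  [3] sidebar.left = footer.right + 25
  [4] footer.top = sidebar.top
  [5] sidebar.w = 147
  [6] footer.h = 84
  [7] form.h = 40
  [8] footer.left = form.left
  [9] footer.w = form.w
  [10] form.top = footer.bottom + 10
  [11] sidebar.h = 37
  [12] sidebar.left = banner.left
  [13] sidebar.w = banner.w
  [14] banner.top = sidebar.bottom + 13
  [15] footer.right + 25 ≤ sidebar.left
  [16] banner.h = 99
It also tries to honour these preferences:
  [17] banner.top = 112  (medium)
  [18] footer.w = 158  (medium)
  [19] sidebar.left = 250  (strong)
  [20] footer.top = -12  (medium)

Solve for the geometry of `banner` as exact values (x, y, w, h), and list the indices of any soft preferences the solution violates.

1. banner.x = 220  [sidebar.left = banner.left]
2. banner.w = 147  [sidebar.w = banner.w]
3. banner.y = 59  [banner.top = sidebar.bottom + 13]
4. banner.h = 99  [banner.h = 99]

banner = (x=220, y=59, w=147, h=99)
violated soft preferences: 17, 19, 20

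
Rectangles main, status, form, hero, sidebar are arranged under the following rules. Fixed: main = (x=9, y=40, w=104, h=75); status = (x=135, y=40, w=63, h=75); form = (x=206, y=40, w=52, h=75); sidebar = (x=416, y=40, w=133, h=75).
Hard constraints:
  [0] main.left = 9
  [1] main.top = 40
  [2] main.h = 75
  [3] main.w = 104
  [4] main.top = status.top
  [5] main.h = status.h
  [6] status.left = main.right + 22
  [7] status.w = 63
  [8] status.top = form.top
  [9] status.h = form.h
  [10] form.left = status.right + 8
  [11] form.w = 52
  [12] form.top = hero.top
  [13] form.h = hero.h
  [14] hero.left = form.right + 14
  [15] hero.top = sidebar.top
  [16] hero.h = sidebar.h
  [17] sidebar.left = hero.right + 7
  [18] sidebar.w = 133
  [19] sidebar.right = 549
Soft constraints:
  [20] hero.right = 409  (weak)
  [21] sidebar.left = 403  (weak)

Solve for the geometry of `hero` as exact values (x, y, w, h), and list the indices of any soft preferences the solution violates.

1. hero.y = 40  [form.top = hero.top]
2. hero.h = 75  [form.h = hero.h]
3. hero.x = 272  [hero.left = form.right + 14]
4. hero.w = 137  [sidebar.left = hero.right + 7]

hero = (x=272, y=40, w=137, h=75)
violated soft preferences: 21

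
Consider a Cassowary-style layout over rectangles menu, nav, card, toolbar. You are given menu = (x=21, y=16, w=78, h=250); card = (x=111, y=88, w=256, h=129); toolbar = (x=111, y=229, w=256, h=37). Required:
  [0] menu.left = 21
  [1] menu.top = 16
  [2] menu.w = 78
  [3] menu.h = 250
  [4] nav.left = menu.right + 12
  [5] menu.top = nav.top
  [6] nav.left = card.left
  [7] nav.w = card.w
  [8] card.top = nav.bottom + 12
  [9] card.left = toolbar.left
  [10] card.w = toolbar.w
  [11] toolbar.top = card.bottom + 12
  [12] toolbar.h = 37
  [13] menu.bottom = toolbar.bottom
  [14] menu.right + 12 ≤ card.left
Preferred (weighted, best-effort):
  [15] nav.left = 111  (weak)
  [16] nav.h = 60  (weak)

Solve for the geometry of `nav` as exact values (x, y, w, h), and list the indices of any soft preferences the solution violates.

1. nav.x = 111  [nav.left = menu.right + 12]
2. nav.y = 16  [menu.top = nav.top]
3. nav.w = 256  [nav.w = card.w]
4. nav.h = 60  [card.top = nav.bottom + 12]

nav = (x=111, y=16, w=256, h=60)
violated soft preferences: none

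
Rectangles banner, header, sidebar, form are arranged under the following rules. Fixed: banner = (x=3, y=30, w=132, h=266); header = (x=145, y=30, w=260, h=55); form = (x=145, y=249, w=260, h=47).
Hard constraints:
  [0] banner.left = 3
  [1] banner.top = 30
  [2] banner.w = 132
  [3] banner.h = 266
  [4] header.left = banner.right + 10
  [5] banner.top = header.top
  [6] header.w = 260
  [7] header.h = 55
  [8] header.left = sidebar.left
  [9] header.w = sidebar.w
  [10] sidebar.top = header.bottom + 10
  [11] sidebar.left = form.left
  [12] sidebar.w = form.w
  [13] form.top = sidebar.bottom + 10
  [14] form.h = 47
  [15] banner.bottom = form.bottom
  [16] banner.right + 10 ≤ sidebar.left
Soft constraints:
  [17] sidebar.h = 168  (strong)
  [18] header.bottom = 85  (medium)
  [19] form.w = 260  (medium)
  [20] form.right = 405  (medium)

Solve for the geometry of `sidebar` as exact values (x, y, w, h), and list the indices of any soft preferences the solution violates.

sidebar = (x=145, y=95, w=260, h=144)
violated soft preferences: 17

1. sidebar.x = 145  [header.left = sidebar.left]
2. sidebar.w = 260  [header.w = sidebar.w]
3. sidebar.y = 95  [sidebar.top = header.bottom + 10]
4. sidebar.h = 144  [form.top = sidebar.bottom + 10]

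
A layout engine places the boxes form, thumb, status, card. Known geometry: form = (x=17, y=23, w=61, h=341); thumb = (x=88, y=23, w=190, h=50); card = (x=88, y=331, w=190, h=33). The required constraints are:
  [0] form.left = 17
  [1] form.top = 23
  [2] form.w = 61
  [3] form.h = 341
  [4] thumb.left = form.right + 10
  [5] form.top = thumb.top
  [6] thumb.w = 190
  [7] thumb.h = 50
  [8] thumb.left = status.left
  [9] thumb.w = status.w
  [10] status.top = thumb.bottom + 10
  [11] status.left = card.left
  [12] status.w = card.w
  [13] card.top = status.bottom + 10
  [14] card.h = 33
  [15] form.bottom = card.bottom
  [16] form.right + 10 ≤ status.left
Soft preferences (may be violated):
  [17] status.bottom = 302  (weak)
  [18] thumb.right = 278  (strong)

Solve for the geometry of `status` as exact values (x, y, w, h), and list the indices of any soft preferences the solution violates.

1. status.x = 88  [thumb.left = status.left]
2. status.w = 190  [thumb.w = status.w]
3. status.y = 83  [status.top = thumb.bottom + 10]
4. status.h = 238  [card.top = status.bottom + 10]

status = (x=88, y=83, w=190, h=238)
violated soft preferences: 17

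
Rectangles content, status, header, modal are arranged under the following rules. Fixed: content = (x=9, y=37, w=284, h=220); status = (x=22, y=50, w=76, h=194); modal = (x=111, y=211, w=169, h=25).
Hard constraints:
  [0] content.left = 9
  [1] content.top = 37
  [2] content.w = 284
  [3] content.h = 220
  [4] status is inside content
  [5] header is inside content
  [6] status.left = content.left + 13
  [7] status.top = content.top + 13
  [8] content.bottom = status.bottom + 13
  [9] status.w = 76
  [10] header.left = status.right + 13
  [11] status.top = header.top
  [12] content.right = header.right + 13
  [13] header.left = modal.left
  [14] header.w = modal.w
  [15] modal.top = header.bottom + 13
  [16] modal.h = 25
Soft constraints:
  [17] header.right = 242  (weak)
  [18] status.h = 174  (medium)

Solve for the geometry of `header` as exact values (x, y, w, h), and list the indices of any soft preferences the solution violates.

1. header.x = 111  [header.left = status.right + 13]
2. header.y = 50  [status.top = header.top]
3. header.w = 169  [content.right = header.right + 13]
4. header.h = 148  [modal.top = header.bottom + 13]

header = (x=111, y=50, w=169, h=148)
violated soft preferences: 17, 18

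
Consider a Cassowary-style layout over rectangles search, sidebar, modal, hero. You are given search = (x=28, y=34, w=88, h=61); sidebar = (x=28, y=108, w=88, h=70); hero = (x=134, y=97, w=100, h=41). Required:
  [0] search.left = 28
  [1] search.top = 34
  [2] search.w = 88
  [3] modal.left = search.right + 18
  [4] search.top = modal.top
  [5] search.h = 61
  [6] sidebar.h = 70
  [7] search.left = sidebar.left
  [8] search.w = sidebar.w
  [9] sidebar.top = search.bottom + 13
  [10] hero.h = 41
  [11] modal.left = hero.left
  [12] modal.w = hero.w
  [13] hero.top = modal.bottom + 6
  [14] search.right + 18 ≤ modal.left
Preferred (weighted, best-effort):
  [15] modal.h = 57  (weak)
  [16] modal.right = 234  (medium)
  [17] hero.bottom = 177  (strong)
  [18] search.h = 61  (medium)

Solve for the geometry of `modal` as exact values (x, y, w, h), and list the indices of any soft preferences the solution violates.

1. modal.x = 134  [modal.left = search.right + 18]
2. modal.y = 34  [search.top = modal.top]
3. modal.w = 100  [modal.w = hero.w]
4. modal.h = 57  [hero.top = modal.bottom + 6]

modal = (x=134, y=34, w=100, h=57)
violated soft preferences: 17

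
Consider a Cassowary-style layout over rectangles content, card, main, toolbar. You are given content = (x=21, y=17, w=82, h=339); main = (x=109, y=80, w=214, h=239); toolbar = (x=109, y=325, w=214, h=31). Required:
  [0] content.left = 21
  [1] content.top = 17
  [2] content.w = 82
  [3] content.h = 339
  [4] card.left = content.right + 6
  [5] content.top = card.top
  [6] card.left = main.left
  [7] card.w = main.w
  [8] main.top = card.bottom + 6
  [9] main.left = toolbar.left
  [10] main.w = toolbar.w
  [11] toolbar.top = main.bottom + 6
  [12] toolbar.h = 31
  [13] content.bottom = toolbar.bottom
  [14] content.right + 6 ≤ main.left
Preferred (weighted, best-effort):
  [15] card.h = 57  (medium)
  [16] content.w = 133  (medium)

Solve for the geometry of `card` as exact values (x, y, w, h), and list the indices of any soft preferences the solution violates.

card = (x=109, y=17, w=214, h=57)
violated soft preferences: 16

1. card.x = 109  [card.left = content.right + 6]
2. card.y = 17  [content.top = card.top]
3. card.w = 214  [card.w = main.w]
4. card.h = 57  [main.top = card.bottom + 6]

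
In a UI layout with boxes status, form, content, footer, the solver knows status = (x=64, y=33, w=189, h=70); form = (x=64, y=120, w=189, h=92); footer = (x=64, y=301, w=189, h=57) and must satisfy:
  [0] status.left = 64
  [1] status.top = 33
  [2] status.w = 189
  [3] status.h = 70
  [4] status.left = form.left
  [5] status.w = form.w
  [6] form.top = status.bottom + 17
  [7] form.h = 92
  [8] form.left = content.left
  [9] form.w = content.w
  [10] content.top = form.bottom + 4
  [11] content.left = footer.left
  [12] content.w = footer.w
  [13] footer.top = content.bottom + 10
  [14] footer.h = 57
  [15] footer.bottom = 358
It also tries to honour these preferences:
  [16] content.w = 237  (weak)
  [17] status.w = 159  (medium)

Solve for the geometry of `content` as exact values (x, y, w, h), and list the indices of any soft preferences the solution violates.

1. content.x = 64  [form.left = content.left]
2. content.w = 189  [form.w = content.w]
3. content.y = 216  [content.top = form.bottom + 4]
4. content.h = 75  [footer.top = content.bottom + 10]

content = (x=64, y=216, w=189, h=75)
violated soft preferences: 16, 17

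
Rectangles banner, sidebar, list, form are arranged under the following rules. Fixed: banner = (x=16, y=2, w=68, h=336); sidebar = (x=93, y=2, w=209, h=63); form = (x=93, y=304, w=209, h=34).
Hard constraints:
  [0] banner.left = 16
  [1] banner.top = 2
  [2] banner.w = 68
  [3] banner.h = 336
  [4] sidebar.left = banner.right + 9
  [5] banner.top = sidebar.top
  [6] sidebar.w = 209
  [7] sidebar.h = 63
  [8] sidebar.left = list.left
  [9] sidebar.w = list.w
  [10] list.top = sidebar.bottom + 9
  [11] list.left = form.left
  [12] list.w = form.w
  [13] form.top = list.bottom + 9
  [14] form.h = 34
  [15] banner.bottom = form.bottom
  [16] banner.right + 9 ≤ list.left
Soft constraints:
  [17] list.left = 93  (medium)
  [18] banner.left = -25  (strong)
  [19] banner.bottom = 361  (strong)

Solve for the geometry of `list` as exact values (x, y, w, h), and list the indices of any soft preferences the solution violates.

list = (x=93, y=74, w=209, h=221)
violated soft preferences: 18, 19

1. list.x = 93  [sidebar.left = list.left]
2. list.w = 209  [sidebar.w = list.w]
3. list.y = 74  [list.top = sidebar.bottom + 9]
4. list.h = 221  [form.top = list.bottom + 9]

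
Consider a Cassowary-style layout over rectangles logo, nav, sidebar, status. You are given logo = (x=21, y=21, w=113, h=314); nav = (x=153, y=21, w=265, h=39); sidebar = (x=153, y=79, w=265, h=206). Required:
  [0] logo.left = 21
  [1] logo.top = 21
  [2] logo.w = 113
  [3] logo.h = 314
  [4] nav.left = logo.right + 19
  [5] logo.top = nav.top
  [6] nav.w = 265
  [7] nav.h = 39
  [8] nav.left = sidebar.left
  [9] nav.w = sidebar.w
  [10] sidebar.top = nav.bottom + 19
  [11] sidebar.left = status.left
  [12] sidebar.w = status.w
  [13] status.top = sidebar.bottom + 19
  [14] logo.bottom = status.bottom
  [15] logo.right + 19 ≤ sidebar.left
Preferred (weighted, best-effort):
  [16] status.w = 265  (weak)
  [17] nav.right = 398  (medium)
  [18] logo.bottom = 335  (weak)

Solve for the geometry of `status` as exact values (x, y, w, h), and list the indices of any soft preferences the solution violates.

status = (x=153, y=304, w=265, h=31)
violated soft preferences: 17

1. status.x = 153  [sidebar.left = status.left]
2. status.w = 265  [sidebar.w = status.w]
3. status.y = 304  [status.top = sidebar.bottom + 19]
4. status.h = 31  [logo.bottom = status.bottom]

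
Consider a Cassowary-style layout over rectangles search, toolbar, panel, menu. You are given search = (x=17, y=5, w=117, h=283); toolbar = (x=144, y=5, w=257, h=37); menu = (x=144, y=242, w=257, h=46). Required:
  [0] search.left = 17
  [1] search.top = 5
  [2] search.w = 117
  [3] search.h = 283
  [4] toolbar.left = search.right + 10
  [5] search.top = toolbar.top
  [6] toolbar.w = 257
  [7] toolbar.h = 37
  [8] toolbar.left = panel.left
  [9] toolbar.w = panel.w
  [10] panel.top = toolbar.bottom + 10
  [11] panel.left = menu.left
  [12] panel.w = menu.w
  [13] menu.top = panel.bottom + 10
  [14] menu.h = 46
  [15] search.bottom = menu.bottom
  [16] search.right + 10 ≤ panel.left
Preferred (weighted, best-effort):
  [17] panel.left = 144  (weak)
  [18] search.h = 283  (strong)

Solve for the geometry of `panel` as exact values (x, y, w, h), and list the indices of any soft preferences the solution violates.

panel = (x=144, y=52, w=257, h=180)
violated soft preferences: none

1. panel.x = 144  [toolbar.left = panel.left]
2. panel.w = 257  [toolbar.w = panel.w]
3. panel.y = 52  [panel.top = toolbar.bottom + 10]
4. panel.h = 180  [menu.top = panel.bottom + 10]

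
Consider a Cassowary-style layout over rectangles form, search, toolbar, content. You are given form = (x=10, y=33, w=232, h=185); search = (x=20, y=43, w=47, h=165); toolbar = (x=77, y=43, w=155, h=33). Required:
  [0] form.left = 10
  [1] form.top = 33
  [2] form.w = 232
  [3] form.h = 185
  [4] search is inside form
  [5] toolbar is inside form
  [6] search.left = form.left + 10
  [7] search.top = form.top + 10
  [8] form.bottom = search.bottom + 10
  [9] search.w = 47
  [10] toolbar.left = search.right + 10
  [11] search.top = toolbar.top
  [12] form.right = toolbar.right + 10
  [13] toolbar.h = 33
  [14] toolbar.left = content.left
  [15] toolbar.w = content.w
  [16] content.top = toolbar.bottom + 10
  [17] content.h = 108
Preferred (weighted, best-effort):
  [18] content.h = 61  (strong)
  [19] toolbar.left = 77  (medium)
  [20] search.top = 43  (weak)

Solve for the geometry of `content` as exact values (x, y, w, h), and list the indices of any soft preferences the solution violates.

1. content.x = 77  [toolbar.left = content.left]
2. content.w = 155  [toolbar.w = content.w]
3. content.y = 86  [content.top = toolbar.bottom + 10]
4. content.h = 108  [content.h = 108]

content = (x=77, y=86, w=155, h=108)
violated soft preferences: 18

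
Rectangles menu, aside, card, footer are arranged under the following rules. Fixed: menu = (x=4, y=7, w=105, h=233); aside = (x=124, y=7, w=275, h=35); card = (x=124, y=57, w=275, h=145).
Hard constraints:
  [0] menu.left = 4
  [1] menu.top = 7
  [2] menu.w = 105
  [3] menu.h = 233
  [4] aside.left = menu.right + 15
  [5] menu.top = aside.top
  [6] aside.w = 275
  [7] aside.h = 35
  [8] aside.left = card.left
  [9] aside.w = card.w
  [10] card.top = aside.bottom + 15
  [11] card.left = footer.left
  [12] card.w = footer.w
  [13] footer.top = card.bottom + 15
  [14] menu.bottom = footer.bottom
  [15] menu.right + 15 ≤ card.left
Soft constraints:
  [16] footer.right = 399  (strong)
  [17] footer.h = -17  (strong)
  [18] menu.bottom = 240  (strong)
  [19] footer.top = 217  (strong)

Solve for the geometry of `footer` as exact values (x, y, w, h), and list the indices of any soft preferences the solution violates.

footer = (x=124, y=217, w=275, h=23)
violated soft preferences: 17

1. footer.x = 124  [card.left = footer.left]
2. footer.w = 275  [card.w = footer.w]
3. footer.y = 217  [footer.top = card.bottom + 15]
4. footer.h = 23  [menu.bottom = footer.bottom]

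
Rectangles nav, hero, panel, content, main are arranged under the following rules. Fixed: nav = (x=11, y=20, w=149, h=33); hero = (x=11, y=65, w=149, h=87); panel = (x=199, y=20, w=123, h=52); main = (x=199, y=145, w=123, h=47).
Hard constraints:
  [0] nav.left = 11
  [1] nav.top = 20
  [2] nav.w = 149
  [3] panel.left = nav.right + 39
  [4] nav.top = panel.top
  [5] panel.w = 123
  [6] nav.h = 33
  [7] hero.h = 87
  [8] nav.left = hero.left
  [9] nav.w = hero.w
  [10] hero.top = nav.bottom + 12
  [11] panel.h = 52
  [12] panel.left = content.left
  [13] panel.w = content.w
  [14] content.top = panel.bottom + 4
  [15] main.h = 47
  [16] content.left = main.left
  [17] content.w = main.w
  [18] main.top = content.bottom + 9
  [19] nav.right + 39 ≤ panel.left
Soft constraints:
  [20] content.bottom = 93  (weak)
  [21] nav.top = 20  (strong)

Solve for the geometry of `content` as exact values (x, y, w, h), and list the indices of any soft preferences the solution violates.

1. content.x = 199  [panel.left = content.left]
2. content.w = 123  [panel.w = content.w]
3. content.y = 76  [content.top = panel.bottom + 4]
4. content.h = 60  [main.top = content.bottom + 9]

content = (x=199, y=76, w=123, h=60)
violated soft preferences: 20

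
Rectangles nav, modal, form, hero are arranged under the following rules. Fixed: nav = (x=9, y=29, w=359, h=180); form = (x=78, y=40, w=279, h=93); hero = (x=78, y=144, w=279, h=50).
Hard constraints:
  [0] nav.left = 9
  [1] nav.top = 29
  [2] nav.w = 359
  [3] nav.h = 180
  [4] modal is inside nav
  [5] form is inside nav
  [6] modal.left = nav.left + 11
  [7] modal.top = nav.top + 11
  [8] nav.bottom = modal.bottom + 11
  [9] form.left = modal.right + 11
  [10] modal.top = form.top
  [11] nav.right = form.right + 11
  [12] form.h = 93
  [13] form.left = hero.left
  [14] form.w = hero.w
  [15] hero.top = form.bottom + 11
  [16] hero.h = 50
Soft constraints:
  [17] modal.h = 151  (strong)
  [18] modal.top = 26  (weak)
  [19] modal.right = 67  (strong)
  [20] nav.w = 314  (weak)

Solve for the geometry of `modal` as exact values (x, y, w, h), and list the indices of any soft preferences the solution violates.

modal = (x=20, y=40, w=47, h=158)
violated soft preferences: 17, 18, 20

1. modal.x = 20  [modal.left = nav.left + 11]
2. modal.y = 40  [modal.top = nav.top + 11]
3. modal.h = 158  [nav.bottom = modal.bottom + 11]
4. modal.w = 47  [form.left = modal.right + 11]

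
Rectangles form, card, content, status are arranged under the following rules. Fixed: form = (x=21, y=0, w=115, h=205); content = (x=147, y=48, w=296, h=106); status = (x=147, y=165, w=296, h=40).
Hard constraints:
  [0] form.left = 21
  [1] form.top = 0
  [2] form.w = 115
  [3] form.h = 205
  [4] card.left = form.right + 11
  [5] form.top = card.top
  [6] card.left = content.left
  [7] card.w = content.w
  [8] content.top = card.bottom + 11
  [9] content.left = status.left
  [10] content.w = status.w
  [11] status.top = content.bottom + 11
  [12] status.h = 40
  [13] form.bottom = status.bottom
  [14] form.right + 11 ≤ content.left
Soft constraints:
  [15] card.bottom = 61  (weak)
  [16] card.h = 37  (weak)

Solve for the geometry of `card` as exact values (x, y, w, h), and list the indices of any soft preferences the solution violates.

1. card.x = 147  [card.left = form.right + 11]
2. card.y = 0  [form.top = card.top]
3. card.w = 296  [card.w = content.w]
4. card.h = 37  [content.top = card.bottom + 11]

card = (x=147, y=0, w=296, h=37)
violated soft preferences: 15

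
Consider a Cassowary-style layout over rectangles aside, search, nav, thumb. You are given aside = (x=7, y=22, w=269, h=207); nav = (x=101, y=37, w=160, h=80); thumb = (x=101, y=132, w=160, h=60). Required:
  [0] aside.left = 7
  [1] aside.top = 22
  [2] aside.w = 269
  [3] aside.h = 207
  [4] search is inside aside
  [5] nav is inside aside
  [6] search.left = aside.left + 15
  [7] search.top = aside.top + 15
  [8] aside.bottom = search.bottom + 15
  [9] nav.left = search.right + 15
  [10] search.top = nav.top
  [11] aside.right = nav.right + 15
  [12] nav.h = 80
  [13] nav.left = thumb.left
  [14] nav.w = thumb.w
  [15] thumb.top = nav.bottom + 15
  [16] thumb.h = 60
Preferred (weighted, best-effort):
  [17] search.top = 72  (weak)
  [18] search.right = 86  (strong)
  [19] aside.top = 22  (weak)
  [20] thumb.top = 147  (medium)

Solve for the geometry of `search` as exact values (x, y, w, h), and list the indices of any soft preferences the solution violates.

search = (x=22, y=37, w=64, h=177)
violated soft preferences: 17, 20

1. search.x = 22  [search.left = aside.left + 15]
2. search.y = 37  [search.top = aside.top + 15]
3. search.h = 177  [aside.bottom = search.bottom + 15]
4. search.w = 64  [nav.left = search.right + 15]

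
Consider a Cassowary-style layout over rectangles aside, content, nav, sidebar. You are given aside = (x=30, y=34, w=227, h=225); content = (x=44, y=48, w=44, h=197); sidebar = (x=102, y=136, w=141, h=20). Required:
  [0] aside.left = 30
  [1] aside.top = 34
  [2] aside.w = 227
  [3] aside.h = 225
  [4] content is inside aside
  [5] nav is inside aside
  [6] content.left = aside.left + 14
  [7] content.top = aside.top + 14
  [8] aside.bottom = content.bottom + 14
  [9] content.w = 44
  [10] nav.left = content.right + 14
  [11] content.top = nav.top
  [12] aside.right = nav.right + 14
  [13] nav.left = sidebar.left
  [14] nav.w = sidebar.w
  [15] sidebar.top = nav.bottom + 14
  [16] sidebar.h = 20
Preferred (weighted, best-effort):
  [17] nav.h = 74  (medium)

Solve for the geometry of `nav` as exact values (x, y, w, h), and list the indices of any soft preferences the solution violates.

nav = (x=102, y=48, w=141, h=74)
violated soft preferences: none

1. nav.x = 102  [nav.left = content.right + 14]
2. nav.y = 48  [content.top = nav.top]
3. nav.w = 141  [aside.right = nav.right + 14]
4. nav.h = 74  [sidebar.top = nav.bottom + 14]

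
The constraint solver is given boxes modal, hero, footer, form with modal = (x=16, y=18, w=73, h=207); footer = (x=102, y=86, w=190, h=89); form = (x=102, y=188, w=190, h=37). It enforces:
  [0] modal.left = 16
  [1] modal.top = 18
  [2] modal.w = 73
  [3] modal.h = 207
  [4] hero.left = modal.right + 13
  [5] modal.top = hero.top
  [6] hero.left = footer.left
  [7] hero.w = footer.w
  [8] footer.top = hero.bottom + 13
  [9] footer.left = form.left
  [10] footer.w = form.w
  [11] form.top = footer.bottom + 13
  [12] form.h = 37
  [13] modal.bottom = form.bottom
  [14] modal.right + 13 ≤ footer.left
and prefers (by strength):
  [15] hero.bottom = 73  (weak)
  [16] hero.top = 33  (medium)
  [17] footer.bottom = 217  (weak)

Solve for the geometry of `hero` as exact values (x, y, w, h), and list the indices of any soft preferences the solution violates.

1. hero.x = 102  [hero.left = modal.right + 13]
2. hero.y = 18  [modal.top = hero.top]
3. hero.w = 190  [hero.w = footer.w]
4. hero.h = 55  [footer.top = hero.bottom + 13]

hero = (x=102, y=18, w=190, h=55)
violated soft preferences: 16, 17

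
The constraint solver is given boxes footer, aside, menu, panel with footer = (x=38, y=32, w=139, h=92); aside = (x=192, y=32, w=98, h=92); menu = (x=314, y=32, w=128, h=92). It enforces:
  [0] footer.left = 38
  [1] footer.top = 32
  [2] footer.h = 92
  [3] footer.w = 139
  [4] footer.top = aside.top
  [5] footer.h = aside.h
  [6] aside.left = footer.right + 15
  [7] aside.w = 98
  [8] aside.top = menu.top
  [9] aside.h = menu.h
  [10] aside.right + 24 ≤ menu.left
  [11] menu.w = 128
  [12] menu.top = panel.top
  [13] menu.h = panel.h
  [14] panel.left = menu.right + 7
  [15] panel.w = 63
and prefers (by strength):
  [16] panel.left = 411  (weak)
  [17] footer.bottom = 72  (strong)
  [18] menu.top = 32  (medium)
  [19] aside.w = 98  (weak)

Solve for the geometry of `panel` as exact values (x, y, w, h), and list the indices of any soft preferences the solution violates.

panel = (x=449, y=32, w=63, h=92)
violated soft preferences: 16, 17

1. panel.y = 32  [menu.top = panel.top]
2. panel.h = 92  [menu.h = panel.h]
3. panel.x = 449  [panel.left = menu.right + 7]
4. panel.w = 63  [panel.w = 63]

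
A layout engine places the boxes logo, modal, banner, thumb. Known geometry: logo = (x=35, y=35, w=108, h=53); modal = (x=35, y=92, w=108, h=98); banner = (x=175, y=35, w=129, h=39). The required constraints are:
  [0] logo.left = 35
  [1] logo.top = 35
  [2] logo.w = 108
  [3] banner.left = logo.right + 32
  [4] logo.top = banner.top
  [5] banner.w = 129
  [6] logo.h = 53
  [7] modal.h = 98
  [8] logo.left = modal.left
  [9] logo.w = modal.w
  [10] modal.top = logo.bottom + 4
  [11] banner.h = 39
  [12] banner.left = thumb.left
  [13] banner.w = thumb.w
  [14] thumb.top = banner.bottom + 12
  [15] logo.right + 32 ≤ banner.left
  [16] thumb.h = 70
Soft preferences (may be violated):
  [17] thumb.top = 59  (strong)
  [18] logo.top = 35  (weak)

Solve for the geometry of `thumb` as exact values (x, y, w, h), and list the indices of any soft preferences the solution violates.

thumb = (x=175, y=86, w=129, h=70)
violated soft preferences: 17

1. thumb.x = 175  [banner.left = thumb.left]
2. thumb.w = 129  [banner.w = thumb.w]
3. thumb.y = 86  [thumb.top = banner.bottom + 12]
4. thumb.h = 70  [thumb.h = 70]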